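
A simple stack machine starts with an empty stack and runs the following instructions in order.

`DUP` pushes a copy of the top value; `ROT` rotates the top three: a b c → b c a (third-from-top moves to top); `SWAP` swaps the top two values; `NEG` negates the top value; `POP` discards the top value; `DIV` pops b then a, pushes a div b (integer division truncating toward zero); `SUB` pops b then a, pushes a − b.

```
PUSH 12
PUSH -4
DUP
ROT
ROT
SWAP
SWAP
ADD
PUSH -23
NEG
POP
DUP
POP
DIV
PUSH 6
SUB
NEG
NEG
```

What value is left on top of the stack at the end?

PUSH 12  → 12
PUSH -4  → 12 -4
DUP      → 12 -4 -4
ROT      → -4 -4 12
ROT      → -4 12 -4
SWAP     → -4 -4 12
SWAP     → -4 12 -4
ADD      → -4 8
PUSH -23 → -4 8 -23
NEG      → -4 8 23
POP      → -4 8
DUP      → -4 8 8
POP      → -4 8
DIV      → 0
PUSH 6   → 0 6
SUB      → -6
NEG      → 6
NEG      → -6

-6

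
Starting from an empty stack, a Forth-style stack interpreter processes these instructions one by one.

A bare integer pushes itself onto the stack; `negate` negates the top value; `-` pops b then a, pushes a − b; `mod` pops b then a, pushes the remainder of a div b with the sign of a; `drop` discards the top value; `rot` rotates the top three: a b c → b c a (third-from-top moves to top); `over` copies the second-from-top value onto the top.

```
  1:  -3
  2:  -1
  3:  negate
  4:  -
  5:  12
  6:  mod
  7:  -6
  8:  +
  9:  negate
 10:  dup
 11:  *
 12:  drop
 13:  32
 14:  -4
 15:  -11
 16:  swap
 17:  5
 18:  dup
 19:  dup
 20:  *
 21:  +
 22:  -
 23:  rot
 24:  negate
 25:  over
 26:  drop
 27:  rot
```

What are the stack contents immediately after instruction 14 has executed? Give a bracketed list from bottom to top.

[32, -4]

-3     → [-3]
-1     → [-3, -1]
negate → [-3, 1]
-      → [-4]
12     → [-4, 12]
mod    → [-4]
-6     → [-4, -6]
+      → [-10]
negate → [10]
dup    → [10, 10]
*      → [100]
drop   → []
32     → [32]
-4     → [32, -4]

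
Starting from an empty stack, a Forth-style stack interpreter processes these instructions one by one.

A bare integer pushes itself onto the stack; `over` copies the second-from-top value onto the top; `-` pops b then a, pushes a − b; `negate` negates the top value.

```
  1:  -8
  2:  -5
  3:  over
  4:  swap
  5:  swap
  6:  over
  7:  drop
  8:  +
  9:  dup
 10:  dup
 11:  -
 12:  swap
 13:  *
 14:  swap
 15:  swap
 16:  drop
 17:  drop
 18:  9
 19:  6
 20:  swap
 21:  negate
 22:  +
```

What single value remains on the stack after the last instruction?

-3

-8     → [-8]
-5     → [-8, -5]
over   → [-8, -5, -8]
swap   → [-8, -8, -5]
swap   → [-8, -5, -8]
over   → [-8, -5, -8, -5]
drop   → [-8, -5, -8]
+      → [-8, -13]
dup    → [-8, -13, -13]
dup    → [-8, -13, -13, -13]
-      → [-8, -13, 0]
swap   → [-8, 0, -13]
*      → [-8, 0]
swap   → [0, -8]
swap   → [-8, 0]
drop   → [-8]
drop   → []
9      → [9]
6      → [9, 6]
swap   → [6, 9]
negate → [6, -9]
+      → [-3]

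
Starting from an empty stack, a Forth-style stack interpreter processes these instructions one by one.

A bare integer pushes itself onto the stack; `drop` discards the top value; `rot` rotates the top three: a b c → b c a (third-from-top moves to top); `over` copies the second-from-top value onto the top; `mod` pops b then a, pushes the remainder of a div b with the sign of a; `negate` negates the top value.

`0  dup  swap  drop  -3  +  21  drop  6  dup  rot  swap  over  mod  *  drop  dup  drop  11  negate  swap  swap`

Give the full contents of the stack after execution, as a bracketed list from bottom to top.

0      → 0
dup    → 0 0
swap   → 0 0
drop   → 0
-3     → 0 -3
+      → -3
21     → -3 21
drop   → -3
6      → -3 6
dup    → -3 6 6
rot    → 6 6 -3
swap   → 6 -3 6
over   → 6 -3 6 -3
mod    → 6 -3 0
*      → 6 0
drop   → 6
dup    → 6 6
drop   → 6
11     → 6 11
negate → 6 -11
swap   → -11 6
swap   → 6 -11

[6, -11]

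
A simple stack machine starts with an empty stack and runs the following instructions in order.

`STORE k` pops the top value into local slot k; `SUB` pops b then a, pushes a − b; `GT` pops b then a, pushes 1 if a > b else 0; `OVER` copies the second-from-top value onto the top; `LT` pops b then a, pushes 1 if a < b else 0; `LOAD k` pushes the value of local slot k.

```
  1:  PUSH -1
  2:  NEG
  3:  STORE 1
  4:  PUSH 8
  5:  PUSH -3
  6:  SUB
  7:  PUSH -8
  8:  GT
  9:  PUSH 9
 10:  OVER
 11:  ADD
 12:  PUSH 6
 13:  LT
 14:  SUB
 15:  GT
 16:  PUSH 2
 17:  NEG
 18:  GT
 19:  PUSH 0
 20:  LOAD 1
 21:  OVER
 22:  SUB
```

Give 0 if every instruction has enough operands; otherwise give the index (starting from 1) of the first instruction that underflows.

15

PUSH -1 → [-1]
NEG     → [1]
STORE 1 → []
PUSH 8  → [8]
PUSH -3 → [8, -3]
SUB     → [11]
PUSH -8 → [11, -8]
GT      → [1]
PUSH 9  → [1, 9]
OVER    → [1, 9, 1]
ADD     → [1, 10]
PUSH 6  → [1, 10, 6]
LT      → [1, 0]
SUB     → [1]
GT  — needs 2 operands, stack has 1 → underflow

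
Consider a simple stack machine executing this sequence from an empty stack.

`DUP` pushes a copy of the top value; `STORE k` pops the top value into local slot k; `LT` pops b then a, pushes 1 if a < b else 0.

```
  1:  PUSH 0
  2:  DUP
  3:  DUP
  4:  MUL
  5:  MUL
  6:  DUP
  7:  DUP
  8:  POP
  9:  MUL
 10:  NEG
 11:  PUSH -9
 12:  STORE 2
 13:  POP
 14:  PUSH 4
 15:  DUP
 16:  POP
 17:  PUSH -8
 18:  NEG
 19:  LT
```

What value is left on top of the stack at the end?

PUSH 0  : 0
DUP     : 0 0
DUP     : 0 0 0
MUL     : 0 0
MUL     : 0
DUP     : 0 0
DUP     : 0 0 0
POP     : 0 0
MUL     : 0
NEG     : 0
PUSH -9 : 0 -9
STORE 2 : 0
POP     : (empty)
PUSH 4  : 4
DUP     : 4 4
POP     : 4
PUSH -8 : 4 -8
NEG     : 4 8
LT      : 1

1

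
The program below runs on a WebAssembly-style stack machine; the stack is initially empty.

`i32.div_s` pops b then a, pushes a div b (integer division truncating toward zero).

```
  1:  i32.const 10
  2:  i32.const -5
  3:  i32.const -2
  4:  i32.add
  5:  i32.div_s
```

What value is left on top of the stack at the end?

i32.const 10 → 10
i32.const -5 → 10 -5
i32.const -2 → 10 -5 -2
i32.add      → 10 -7
i32.div_s    → -1

-1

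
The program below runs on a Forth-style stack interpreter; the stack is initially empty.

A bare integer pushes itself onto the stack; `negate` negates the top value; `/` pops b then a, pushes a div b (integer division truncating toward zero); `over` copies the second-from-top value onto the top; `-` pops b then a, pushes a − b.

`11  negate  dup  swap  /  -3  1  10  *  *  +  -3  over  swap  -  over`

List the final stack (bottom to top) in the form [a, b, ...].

[-29, -26, -29]

11      [11]
negate  [-11]
dup     [-11, -11]
swap    [-11, -11]
/       [1]
-3      [1, -3]
1       [1, -3, 1]
10      [1, -3, 1, 10]
*       [1, -3, 10]
*       [1, -30]
+       [-29]
-3      [-29, -3]
over    [-29, -3, -29]
swap    [-29, -29, -3]
-       [-29, -26]
over    [-29, -26, -29]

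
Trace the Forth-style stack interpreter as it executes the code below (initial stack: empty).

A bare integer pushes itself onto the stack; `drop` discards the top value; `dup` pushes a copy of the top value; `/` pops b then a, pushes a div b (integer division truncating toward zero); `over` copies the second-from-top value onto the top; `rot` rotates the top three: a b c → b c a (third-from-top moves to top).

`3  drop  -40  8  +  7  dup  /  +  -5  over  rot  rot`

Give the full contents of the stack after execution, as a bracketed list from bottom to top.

[-31, -31, -5]

3    : 3
drop : (empty)
-40  : -40
8    : -40 8
+    : -32
7    : -32 7
dup  : -32 7 7
/    : -32 1
+    : -31
-5   : -31 -5
over : -31 -5 -31
rot  : -5 -31 -31
rot  : -31 -31 -5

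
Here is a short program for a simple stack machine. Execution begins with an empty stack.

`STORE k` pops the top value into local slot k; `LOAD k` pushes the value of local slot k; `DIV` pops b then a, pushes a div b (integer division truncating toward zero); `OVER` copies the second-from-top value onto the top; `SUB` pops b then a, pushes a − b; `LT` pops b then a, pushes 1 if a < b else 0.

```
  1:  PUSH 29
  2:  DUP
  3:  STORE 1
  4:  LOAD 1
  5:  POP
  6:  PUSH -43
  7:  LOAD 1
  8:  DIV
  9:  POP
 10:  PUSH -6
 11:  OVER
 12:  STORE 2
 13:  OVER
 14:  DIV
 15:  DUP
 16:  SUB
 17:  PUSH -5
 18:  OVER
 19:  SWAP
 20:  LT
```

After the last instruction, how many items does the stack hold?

3

PUSH 29  : [29]
DUP      : [29, 29]
STORE 1  : [29]
LOAD 1   : [29, 29]
POP      : [29]
PUSH -43 : [29, -43]
LOAD 1   : [29, -43, 29]
DIV      : [29, -1]
POP      : [29]
PUSH -6  : [29, -6]
OVER     : [29, -6, 29]
STORE 2  : [29, -6]
OVER     : [29, -6, 29]
DIV      : [29, 0]
DUP      : [29, 0, 0]
SUB      : [29, 0]
PUSH -5  : [29, 0, -5]
OVER     : [29, 0, -5, 0]
SWAP     : [29, 0, 0, -5]
LT       : [29, 0, 0]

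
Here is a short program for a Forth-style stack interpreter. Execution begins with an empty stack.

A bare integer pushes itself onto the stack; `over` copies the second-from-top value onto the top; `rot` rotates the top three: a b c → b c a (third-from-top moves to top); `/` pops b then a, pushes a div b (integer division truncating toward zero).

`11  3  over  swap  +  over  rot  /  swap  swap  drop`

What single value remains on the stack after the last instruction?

14

11   -> 11
3    -> 11 3
over -> 11 3 11
swap -> 11 11 3
+    -> 11 14
over -> 11 14 11
rot  -> 14 11 11
/    -> 14 1
swap -> 1 14
swap -> 14 1
drop -> 14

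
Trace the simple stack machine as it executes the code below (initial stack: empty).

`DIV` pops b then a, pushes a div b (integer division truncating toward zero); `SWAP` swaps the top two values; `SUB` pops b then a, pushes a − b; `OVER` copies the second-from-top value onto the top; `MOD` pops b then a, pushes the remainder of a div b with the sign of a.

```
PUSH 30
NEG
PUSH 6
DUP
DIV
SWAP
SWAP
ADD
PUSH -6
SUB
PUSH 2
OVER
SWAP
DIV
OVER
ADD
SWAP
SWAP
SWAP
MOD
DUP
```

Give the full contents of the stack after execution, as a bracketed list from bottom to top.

[-11, -11]

PUSH 30 → [30]
NEG     → [-30]
PUSH 6  → [-30, 6]
DUP     → [-30, 6, 6]
DIV     → [-30, 1]
SWAP    → [1, -30]
SWAP    → [-30, 1]
ADD     → [-29]
PUSH -6 → [-29, -6]
SUB     → [-23]
PUSH 2  → [-23, 2]
OVER    → [-23, 2, -23]
SWAP    → [-23, -23, 2]
DIV     → [-23, -11]
OVER    → [-23, -11, -23]
ADD     → [-23, -34]
SWAP    → [-34, -23]
SWAP    → [-23, -34]
SWAP    → [-34, -23]
MOD     → [-11]
DUP     → [-11, -11]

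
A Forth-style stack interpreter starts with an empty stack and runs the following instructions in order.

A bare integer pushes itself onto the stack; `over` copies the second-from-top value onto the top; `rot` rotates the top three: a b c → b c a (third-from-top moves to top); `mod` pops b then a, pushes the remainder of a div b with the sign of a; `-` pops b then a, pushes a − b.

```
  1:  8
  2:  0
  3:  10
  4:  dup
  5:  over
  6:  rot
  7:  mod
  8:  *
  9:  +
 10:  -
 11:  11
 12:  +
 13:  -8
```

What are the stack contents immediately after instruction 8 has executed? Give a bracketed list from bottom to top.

[8, 0, 0]

8    -> [8]
0    -> [8, 0]
10   -> [8, 0, 10]
dup  -> [8, 0, 10, 10]
over -> [8, 0, 10, 10, 10]
rot  -> [8, 0, 10, 10, 10]
mod  -> [8, 0, 10, 0]
*    -> [8, 0, 0]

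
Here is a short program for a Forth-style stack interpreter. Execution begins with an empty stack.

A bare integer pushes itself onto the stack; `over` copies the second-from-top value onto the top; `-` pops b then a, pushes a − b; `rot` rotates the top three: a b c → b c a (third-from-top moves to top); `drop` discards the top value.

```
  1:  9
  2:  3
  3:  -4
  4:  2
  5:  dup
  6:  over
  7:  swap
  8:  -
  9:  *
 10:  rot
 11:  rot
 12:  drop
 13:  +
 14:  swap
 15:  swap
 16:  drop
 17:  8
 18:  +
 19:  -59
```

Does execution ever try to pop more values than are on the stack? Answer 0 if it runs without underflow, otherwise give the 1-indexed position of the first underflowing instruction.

9    -> 9
3    -> 9 3
-4   -> 9 3 -4
2    -> 9 3 -4 2
dup  -> 9 3 -4 2 2
over -> 9 3 -4 2 2 2
swap -> 9 3 -4 2 2 2
-    -> 9 3 -4 2 0
*    -> 9 3 -4 0
rot  -> 9 -4 0 3
rot  -> 9 0 3 -4
drop -> 9 0 3
+    -> 9 3
swap -> 3 9
swap -> 9 3
drop -> 9
8    -> 9 8
+    -> 17
-59  -> 17 -59

0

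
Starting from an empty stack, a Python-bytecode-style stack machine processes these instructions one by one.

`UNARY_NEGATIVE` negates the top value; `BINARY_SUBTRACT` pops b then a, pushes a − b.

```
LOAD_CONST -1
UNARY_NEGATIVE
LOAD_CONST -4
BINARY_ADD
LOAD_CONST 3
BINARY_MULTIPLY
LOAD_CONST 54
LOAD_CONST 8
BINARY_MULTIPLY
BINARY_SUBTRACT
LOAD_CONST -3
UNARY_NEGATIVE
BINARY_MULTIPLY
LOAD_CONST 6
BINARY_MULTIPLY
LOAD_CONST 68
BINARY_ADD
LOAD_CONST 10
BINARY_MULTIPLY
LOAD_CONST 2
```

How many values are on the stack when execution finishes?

2

LOAD_CONST -1   → -1
UNARY_NEGATIVE  → 1
LOAD_CONST -4   → 1 -4
BINARY_ADD      → -3
LOAD_CONST 3    → -3 3
BINARY_MULTIPLY → -9
LOAD_CONST 54   → -9 54
LOAD_CONST 8    → -9 54 8
BINARY_MULTIPLY → -9 432
BINARY_SUBTRACT → -441
LOAD_CONST -3   → -441 -3
UNARY_NEGATIVE  → -441 3
BINARY_MULTIPLY → -1323
LOAD_CONST 6    → -1323 6
BINARY_MULTIPLY → -7938
LOAD_CONST 68   → -7938 68
BINARY_ADD      → -7870
LOAD_CONST 10   → -7870 10
BINARY_MULTIPLY → -78700
LOAD_CONST 2    → -78700 2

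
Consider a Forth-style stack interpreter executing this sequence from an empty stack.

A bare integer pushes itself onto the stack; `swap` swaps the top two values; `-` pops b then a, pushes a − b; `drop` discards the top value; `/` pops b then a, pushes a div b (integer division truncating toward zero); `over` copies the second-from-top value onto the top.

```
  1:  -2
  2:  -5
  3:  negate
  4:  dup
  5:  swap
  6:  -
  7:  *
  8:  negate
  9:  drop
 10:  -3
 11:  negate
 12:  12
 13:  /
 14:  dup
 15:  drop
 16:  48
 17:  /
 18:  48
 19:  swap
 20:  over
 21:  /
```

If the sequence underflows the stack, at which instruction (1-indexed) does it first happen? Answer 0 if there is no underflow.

-2     → [-2]
-5     → [-2, -5]
negate → [-2, 5]
dup    → [-2, 5, 5]
swap   → [-2, 5, 5]
-      → [-2, 0]
*      → [0]
negate → [0]
drop   → []
-3     → [-3]
negate → [3]
12     → [3, 12]
/      → [0]
dup    → [0, 0]
drop   → [0]
48     → [0, 48]
/      → [0]
48     → [0, 48]
swap   → [48, 0]
over   → [48, 0, 48]
/      → [48, 0]

0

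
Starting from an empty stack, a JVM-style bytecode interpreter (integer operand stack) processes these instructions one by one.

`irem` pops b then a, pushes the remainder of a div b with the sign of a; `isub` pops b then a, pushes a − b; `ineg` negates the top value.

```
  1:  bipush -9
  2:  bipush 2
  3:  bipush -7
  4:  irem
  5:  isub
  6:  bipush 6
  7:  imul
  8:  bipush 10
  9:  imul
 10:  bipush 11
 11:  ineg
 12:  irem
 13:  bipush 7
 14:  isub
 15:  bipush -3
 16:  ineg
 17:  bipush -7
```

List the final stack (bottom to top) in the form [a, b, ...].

bipush -9 → [-9]
bipush 2  → [-9, 2]
bipush -7 → [-9, 2, -7]
irem      → [-9, 2]
isub      → [-11]
bipush 6  → [-11, 6]
imul      → [-66]
bipush 10 → [-66, 10]
imul      → [-660]
bipush 11 → [-660, 11]
ineg      → [-660, -11]
irem      → [0]
bipush 7  → [0, 7]
isub      → [-7]
bipush -3 → [-7, -3]
ineg      → [-7, 3]
bipush -7 → [-7, 3, -7]

[-7, 3, -7]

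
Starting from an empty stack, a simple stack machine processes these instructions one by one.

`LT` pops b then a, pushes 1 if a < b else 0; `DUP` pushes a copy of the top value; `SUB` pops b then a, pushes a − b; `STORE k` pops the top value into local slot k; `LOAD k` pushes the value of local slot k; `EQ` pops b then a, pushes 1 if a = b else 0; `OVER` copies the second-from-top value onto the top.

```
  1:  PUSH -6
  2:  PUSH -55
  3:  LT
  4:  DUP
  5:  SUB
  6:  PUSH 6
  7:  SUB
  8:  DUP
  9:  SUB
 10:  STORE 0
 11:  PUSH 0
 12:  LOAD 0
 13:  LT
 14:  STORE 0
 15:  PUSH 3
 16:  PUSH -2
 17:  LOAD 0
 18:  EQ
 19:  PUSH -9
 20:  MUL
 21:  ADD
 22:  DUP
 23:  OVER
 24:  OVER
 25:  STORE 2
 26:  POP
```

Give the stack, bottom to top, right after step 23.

PUSH -6  → [-6]
PUSH -55 → [-6, -55]
LT       → [0]
DUP      → [0, 0]
SUB      → [0]
PUSH 6   → [0, 6]
SUB      → [-6]
DUP      → [-6, -6]
SUB      → [0]
STORE 0  → []
PUSH 0   → [0]
LOAD 0   → [0, 0]
LT       → [0]
STORE 0  → []
PUSH 3   → [3]
PUSH -2  → [3, -2]
LOAD 0   → [3, -2, 0]
EQ       → [3, 0]
PUSH -9  → [3, 0, -9]
MUL      → [3, 0]
ADD      → [3]
DUP      → [3, 3]
OVER     → [3, 3, 3]

[3, 3, 3]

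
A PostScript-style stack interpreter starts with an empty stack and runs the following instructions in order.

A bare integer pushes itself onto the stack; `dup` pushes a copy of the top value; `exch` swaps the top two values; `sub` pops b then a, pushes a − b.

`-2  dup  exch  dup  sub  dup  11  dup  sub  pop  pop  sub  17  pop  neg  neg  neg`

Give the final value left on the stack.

2

-2   → [-2]
dup  → [-2, -2]
exch → [-2, -2]
dup  → [-2, -2, -2]
sub  → [-2, 0]
dup  → [-2, 0, 0]
11   → [-2, 0, 0, 11]
dup  → [-2, 0, 0, 11, 11]
sub  → [-2, 0, 0, 0]
pop  → [-2, 0, 0]
pop  → [-2, 0]
sub  → [-2]
17   → [-2, 17]
pop  → [-2]
neg  → [2]
neg  → [-2]
neg  → [2]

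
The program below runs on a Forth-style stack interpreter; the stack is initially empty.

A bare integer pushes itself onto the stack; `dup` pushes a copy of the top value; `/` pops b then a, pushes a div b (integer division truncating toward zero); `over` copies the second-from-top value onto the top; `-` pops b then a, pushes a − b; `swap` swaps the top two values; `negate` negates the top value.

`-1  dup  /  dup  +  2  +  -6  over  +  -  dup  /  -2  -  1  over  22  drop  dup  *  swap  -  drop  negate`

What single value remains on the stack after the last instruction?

-1     -> -1
dup    -> -1 -1
/      -> 1
dup    -> 1 1
+      -> 2
2      -> 2 2
+      -> 4
-6     -> 4 -6
over   -> 4 -6 4
+      -> 4 -2
-      -> 6
dup    -> 6 6
/      -> 1
-2     -> 1 -2
-      -> 3
1      -> 3 1
over   -> 3 1 3
22     -> 3 1 3 22
drop   -> 3 1 3
dup    -> 3 1 3 3
*      -> 3 1 9
swap   -> 3 9 1
-      -> 3 8
drop   -> 3
negate -> -3

-3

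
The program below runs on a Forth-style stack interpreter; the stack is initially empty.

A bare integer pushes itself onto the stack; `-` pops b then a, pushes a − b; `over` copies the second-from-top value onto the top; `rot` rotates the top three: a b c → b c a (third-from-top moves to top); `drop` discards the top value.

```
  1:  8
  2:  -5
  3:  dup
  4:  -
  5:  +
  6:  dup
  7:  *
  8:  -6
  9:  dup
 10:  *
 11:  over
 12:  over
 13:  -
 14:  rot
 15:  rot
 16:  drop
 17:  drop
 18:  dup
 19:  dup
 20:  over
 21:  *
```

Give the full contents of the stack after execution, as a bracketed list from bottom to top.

8     8
-5    8 -5
dup   8 -5 -5
-     8 0
+     8
dup   8 8
*     64
-6    64 -6
dup   64 -6 -6
*     64 36
over  64 36 64
over  64 36 64 36
-     64 36 28
rot   36 28 64
rot   28 64 36
drop  28 64
drop  28
dup   28 28
dup   28 28 28
over  28 28 28 28
*     28 28 784

[28, 28, 784]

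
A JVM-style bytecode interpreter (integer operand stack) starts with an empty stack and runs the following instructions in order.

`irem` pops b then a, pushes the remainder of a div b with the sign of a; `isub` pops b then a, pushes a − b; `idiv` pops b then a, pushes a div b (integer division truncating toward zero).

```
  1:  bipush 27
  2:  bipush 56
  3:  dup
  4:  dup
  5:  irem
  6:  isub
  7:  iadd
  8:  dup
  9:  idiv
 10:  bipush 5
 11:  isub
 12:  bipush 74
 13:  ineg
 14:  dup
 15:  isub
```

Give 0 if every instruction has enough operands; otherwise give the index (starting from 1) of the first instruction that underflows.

0

bipush 27 : 27
bipush 56 : 27 56
dup       : 27 56 56
dup       : 27 56 56 56
irem      : 27 56 0
isub      : 27 56
iadd      : 83
dup       : 83 83
idiv      : 1
bipush 5  : 1 5
isub      : -4
bipush 74 : -4 74
ineg      : -4 -74
dup       : -4 -74 -74
isub      : -4 0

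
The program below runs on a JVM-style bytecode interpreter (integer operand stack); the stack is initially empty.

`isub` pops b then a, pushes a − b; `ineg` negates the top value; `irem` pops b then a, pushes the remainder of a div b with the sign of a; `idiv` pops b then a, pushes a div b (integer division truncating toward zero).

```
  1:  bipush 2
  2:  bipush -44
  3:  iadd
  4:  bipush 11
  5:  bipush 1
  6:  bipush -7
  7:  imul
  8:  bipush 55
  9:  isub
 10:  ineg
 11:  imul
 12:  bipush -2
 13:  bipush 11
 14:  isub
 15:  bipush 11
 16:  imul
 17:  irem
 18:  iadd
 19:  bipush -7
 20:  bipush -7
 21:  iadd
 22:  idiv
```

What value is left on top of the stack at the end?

-4

bipush 2    2
bipush -44  2 -44
iadd        -42
bipush 11   -42 11
bipush 1    -42 11 1
bipush -7   -42 11 1 -7
imul        -42 11 -7
bipush 55   -42 11 -7 55
isub        -42 11 -62
ineg        -42 11 62
imul        -42 682
bipush -2   -42 682 -2
bipush 11   -42 682 -2 11
isub        -42 682 -13
bipush 11   -42 682 -13 11
imul        -42 682 -143
irem        -42 110
iadd        68
bipush -7   68 -7
bipush -7   68 -7 -7
iadd        68 -14
idiv        -4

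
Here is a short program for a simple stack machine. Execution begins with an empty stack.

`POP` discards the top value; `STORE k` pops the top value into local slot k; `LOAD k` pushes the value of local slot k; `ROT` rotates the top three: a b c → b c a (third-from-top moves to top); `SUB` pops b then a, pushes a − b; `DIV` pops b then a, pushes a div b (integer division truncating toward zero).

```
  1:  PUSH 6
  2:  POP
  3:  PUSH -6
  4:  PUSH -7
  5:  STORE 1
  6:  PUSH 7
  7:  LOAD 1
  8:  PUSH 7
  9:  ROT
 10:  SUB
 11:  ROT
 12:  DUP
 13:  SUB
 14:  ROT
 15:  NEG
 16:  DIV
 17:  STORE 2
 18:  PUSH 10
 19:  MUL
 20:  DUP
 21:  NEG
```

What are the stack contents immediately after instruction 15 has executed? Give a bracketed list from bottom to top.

PUSH 6  : [6]
POP     : []
PUSH -6 : [-6]
PUSH -7 : [-6, -7]
STORE 1 : [-6]
PUSH 7  : [-6, 7]
LOAD 1  : [-6, 7, -7]
PUSH 7  : [-6, 7, -7, 7]
ROT     : [-6, -7, 7, 7]
SUB     : [-6, -7, 0]
ROT     : [-7, 0, -6]
DUP     : [-7, 0, -6, -6]
SUB     : [-7, 0, 0]
ROT     : [0, 0, -7]
NEG     : [0, 0, 7]

[0, 0, 7]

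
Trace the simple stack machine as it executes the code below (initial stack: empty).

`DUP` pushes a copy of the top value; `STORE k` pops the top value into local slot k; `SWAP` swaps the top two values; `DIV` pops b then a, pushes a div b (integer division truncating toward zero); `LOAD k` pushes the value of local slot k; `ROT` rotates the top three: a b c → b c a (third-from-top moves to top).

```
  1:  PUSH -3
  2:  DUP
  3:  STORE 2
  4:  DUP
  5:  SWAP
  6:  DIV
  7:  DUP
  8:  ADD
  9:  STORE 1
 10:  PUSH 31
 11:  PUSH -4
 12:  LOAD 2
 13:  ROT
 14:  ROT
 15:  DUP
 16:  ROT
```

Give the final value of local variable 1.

PUSH -3 -> -3
DUP     -> -3 -3
STORE 2 -> -3
DUP     -> -3 -3
SWAP    -> -3 -3
DIV     -> 1
DUP     -> 1 1
ADD     -> 2
STORE 1 -> (empty)
PUSH 31 -> 31
PUSH -4 -> 31 -4
LOAD 2  -> 31 -4 -3
ROT     -> -4 -3 31
ROT     -> -3 31 -4
DUP     -> -3 31 -4 -4
ROT     -> -3 -4 -4 31

2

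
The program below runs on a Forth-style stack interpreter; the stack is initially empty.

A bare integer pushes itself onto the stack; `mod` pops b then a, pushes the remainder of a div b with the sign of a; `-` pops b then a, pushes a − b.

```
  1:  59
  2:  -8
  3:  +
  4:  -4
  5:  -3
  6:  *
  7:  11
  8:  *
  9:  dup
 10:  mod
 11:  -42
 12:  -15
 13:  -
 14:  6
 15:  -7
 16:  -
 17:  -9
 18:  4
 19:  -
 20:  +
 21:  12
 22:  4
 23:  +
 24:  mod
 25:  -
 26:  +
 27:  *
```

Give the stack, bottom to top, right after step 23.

59  : [59]
-8  : [59, -8]
+   : [51]
-4  : [51, -4]
-3  : [51, -4, -3]
*   : [51, 12]
11  : [51, 12, 11]
*   : [51, 132]
dup : [51, 132, 132]
mod : [51, 0]
-42 : [51, 0, -42]
-15 : [51, 0, -42, -15]
-   : [51, 0, -27]
6   : [51, 0, -27, 6]
-7  : [51, 0, -27, 6, -7]
-   : [51, 0, -27, 13]
-9  : [51, 0, -27, 13, -9]
4   : [51, 0, -27, 13, -9, 4]
-   : [51, 0, -27, 13, -13]
+   : [51, 0, -27, 0]
12  : [51, 0, -27, 0, 12]
4   : [51, 0, -27, 0, 12, 4]
+   : [51, 0, -27, 0, 16]

[51, 0, -27, 0, 16]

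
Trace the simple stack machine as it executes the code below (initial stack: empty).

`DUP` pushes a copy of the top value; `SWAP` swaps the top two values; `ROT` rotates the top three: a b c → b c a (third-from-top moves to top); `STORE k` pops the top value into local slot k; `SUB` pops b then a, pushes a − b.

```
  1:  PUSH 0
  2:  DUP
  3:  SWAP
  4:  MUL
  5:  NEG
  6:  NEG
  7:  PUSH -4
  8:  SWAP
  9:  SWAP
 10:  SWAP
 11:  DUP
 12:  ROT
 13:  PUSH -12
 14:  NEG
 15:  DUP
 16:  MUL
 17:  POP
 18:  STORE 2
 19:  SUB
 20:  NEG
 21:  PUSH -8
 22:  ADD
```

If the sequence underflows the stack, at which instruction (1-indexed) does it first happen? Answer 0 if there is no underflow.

PUSH 0   → [0]
DUP      → [0, 0]
SWAP     → [0, 0]
MUL      → [0]
NEG      → [0]
NEG      → [0]
PUSH -4  → [0, -4]
SWAP     → [-4, 0]
SWAP     → [0, -4]
SWAP     → [-4, 0]
DUP      → [-4, 0, 0]
ROT      → [0, 0, -4]
PUSH -12 → [0, 0, -4, -12]
NEG      → [0, 0, -4, 12]
DUP      → [0, 0, -4, 12, 12]
MUL      → [0, 0, -4, 144]
POP      → [0, 0, -4]
STORE 2  → [0, 0]
SUB      → [0]
NEG      → [0]
PUSH -8  → [0, -8]
ADD      → [-8]

0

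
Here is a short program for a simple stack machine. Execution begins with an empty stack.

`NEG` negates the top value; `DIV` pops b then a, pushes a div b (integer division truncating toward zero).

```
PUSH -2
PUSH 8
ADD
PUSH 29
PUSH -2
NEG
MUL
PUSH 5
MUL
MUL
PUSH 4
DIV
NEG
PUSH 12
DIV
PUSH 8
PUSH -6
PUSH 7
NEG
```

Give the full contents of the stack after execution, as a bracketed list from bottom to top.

PUSH -2 -> [-2]
PUSH 8  -> [-2, 8]
ADD     -> [6]
PUSH 29 -> [6, 29]
PUSH -2 -> [6, 29, -2]
NEG     -> [6, 29, 2]
MUL     -> [6, 58]
PUSH 5  -> [6, 58, 5]
MUL     -> [6, 290]
MUL     -> [1740]
PUSH 4  -> [1740, 4]
DIV     -> [435]
NEG     -> [-435]
PUSH 12 -> [-435, 12]
DIV     -> [-36]
PUSH 8  -> [-36, 8]
PUSH -6 -> [-36, 8, -6]
PUSH 7  -> [-36, 8, -6, 7]
NEG     -> [-36, 8, -6, -7]

[-36, 8, -6, -7]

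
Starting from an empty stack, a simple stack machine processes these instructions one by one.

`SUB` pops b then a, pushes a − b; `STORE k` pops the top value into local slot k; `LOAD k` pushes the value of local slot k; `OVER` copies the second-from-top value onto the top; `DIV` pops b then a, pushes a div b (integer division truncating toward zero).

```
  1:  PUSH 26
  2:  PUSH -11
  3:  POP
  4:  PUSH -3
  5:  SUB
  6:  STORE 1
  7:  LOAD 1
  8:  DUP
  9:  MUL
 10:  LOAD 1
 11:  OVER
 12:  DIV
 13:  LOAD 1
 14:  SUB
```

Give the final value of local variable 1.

29

PUSH 26  -> [26]
PUSH -11 -> [26, -11]
POP      -> [26]
PUSH -3  -> [26, -3]
SUB      -> [29]
STORE 1  -> []
LOAD 1   -> [29]
DUP      -> [29, 29]
MUL      -> [841]
LOAD 1   -> [841, 29]
OVER     -> [841, 29, 841]
DIV      -> [841, 0]
LOAD 1   -> [841, 0, 29]
SUB      -> [841, -29]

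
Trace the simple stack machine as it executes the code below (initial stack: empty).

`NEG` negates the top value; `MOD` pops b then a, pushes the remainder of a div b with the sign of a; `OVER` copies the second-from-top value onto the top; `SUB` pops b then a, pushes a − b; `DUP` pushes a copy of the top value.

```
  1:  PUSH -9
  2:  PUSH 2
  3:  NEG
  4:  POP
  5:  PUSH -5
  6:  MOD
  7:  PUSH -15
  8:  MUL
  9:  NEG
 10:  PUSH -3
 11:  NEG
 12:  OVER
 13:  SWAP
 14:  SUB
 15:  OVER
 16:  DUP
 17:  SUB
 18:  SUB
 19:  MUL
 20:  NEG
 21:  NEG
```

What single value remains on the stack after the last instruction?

3780

PUSH -9   -9
PUSH 2    -9 2
NEG       -9 -2
POP       -9
PUSH -5   -9 -5
MOD       -4
PUSH -15  -4 -15
MUL       60
NEG       -60
PUSH -3   -60 -3
NEG       -60 3
OVER      -60 3 -60
SWAP      -60 -60 3
SUB       -60 -63
OVER      -60 -63 -60
DUP       -60 -63 -60 -60
SUB       -60 -63 0
SUB       -60 -63
MUL       3780
NEG       -3780
NEG       3780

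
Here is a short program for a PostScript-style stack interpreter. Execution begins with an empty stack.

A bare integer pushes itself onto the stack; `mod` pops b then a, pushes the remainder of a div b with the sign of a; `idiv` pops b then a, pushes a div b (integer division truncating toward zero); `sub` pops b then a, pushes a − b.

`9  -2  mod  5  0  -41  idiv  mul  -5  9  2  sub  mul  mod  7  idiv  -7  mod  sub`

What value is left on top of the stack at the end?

1

9     9
-2    9 -2
mod   1
5     1 5
0     1 5 0
-41   1 5 0 -41
idiv  1 5 0
mul   1 0
-5    1 0 -5
9     1 0 -5 9
2     1 0 -5 9 2
sub   1 0 -5 7
mul   1 0 -35
mod   1 0
7     1 0 7
idiv  1 0
-7    1 0 -7
mod   1 0
sub   1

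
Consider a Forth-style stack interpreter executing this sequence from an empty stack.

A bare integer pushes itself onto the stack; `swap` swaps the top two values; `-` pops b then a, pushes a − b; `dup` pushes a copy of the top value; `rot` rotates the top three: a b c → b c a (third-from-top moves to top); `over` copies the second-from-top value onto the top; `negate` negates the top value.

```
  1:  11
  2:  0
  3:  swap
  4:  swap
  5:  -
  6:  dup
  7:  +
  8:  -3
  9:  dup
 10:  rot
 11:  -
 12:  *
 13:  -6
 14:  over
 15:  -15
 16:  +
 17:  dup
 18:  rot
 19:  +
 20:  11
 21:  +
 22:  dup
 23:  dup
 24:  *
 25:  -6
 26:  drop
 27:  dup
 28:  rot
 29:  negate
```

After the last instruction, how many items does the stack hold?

11     -> 11
0      -> 11 0
swap   -> 0 11
swap   -> 11 0
-      -> 11
dup    -> 11 11
+      -> 22
-3     -> 22 -3
dup    -> 22 -3 -3
rot    -> -3 -3 22
-      -> -3 -25
*      -> 75
-6     -> 75 -6
over   -> 75 -6 75
-15    -> 75 -6 75 -15
+      -> 75 -6 60
dup    -> 75 -6 60 60
rot    -> 75 60 60 -6
+      -> 75 60 54
11     -> 75 60 54 11
+      -> 75 60 65
dup    -> 75 60 65 65
dup    -> 75 60 65 65 65
*      -> 75 60 65 4225
-6     -> 75 60 65 4225 -6
drop   -> 75 60 65 4225
dup    -> 75 60 65 4225 4225
rot    -> 75 60 4225 4225 65
negate -> 75 60 4225 4225 -65

5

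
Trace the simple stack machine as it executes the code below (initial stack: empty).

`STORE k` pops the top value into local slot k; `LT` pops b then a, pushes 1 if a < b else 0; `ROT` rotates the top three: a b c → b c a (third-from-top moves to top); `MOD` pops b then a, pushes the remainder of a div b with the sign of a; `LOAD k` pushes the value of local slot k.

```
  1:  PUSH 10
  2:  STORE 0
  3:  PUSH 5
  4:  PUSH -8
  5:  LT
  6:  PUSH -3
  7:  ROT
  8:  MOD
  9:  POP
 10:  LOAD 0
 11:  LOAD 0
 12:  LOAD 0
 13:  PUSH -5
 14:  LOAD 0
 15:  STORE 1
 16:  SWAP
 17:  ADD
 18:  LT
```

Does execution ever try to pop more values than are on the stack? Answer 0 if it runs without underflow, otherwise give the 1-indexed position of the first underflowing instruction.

7

PUSH 10 : [10]
STORE 0 : []
PUSH 5  : [5]
PUSH -8 : [5, -8]
LT      : [0]
PUSH -3 : [0, -3]
ROT  — needs 3 operands, stack has 2 → underflow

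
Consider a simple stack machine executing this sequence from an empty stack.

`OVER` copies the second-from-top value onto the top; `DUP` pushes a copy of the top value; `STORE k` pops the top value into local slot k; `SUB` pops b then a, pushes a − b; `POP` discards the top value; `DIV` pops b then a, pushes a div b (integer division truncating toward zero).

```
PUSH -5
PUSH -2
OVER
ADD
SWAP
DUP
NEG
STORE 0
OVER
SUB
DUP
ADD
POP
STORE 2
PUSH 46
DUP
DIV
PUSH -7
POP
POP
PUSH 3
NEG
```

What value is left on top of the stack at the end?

PUSH -5 : [-5]
PUSH -2 : [-5, -2]
OVER    : [-5, -2, -5]
ADD     : [-5, -7]
SWAP    : [-7, -5]
DUP     : [-7, -5, -5]
NEG     : [-7, -5, 5]
STORE 0 : [-7, -5]
OVER    : [-7, -5, -7]
SUB     : [-7, 2]
DUP     : [-7, 2, 2]
ADD     : [-7, 4]
POP     : [-7]
STORE 2 : []
PUSH 46 : [46]
DUP     : [46, 46]
DIV     : [1]
PUSH -7 : [1, -7]
POP     : [1]
POP     : []
PUSH 3  : [3]
NEG     : [-3]

-3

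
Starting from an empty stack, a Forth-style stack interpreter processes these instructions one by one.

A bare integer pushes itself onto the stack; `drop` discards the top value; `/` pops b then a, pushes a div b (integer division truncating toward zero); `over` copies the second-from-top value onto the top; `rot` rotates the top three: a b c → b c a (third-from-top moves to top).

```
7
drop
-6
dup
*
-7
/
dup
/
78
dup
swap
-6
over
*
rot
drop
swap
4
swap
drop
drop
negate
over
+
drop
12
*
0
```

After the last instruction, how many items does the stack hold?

2

7      : [7]
drop   : []
-6     : [-6]
dup    : [-6, -6]
*      : [36]
-7     : [36, -7]
/      : [-5]
dup    : [-5, -5]
/      : [1]
78     : [1, 78]
dup    : [1, 78, 78]
swap   : [1, 78, 78]
-6     : [1, 78, 78, -6]
over   : [1, 78, 78, -6, 78]
*      : [1, 78, 78, -468]
rot    : [1, 78, -468, 78]
drop   : [1, 78, -468]
swap   : [1, -468, 78]
4      : [1, -468, 78, 4]
swap   : [1, -468, 4, 78]
drop   : [1, -468, 4]
drop   : [1, -468]
negate : [1, 468]
over   : [1, 468, 1]
+      : [1, 469]
drop   : [1]
12     : [1, 12]
*      : [12]
0      : [12, 0]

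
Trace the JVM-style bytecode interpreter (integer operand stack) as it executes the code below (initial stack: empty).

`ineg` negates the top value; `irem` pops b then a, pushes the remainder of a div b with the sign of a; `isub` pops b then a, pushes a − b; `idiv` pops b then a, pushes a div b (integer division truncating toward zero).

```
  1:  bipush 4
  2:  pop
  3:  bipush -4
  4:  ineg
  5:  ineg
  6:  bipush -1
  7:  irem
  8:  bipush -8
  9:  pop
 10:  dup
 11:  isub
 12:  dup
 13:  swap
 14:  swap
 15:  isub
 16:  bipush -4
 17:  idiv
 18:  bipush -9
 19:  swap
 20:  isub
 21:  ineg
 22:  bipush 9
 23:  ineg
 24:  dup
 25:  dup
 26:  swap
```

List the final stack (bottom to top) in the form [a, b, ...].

bipush 4   [4]
pop        []
bipush -4  [-4]
ineg       [4]
ineg       [-4]
bipush -1  [-4, -1]
irem       [0]
bipush -8  [0, -8]
pop        [0]
dup        [0, 0]
isub       [0]
dup        [0, 0]
swap       [0, 0]
swap       [0, 0]
isub       [0]
bipush -4  [0, -4]
idiv       [0]
bipush -9  [0, -9]
swap       [-9, 0]
isub       [-9]
ineg       [9]
bipush 9   [9, 9]
ineg       [9, -9]
dup        [9, -9, -9]
dup        [9, -9, -9, -9]
swap       [9, -9, -9, -9]

[9, -9, -9, -9]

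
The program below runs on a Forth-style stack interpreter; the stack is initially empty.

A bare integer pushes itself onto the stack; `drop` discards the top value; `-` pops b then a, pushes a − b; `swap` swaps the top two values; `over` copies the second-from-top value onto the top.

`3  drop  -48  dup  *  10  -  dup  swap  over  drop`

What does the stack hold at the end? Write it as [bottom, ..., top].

3     [3]
drop  []
-48   [-48]
dup   [-48, -48]
*     [2304]
10    [2304, 10]
-     [2294]
dup   [2294, 2294]
swap  [2294, 2294]
over  [2294, 2294, 2294]
drop  [2294, 2294]

[2294, 2294]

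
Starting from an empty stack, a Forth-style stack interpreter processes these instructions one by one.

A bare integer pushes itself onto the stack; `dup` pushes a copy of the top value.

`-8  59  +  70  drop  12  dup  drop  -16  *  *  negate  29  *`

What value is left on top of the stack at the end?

283968

-8     -> -8
59     -> -8 59
+      -> 51
70     -> 51 70
drop   -> 51
12     -> 51 12
dup    -> 51 12 12
drop   -> 51 12
-16    -> 51 12 -16
*      -> 51 -192
*      -> -9792
negate -> 9792
29     -> 9792 29
*      -> 283968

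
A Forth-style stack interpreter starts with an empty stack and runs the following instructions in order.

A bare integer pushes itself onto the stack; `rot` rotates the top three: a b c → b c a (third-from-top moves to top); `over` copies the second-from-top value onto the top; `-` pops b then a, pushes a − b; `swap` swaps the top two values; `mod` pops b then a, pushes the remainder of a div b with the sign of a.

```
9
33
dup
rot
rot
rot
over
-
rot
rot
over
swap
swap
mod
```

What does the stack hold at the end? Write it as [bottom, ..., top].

[0, 9, 6]

9    -> [9]
33   -> [9, 33]
dup  -> [9, 33, 33]
rot  -> [33, 33, 9]
rot  -> [33, 9, 33]
rot  -> [9, 33, 33]
over -> [9, 33, 33, 33]
-    -> [9, 33, 0]
rot  -> [33, 0, 9]
rot  -> [0, 9, 33]
over -> [0, 9, 33, 9]
swap -> [0, 9, 9, 33]
swap -> [0, 9, 33, 9]
mod  -> [0, 9, 6]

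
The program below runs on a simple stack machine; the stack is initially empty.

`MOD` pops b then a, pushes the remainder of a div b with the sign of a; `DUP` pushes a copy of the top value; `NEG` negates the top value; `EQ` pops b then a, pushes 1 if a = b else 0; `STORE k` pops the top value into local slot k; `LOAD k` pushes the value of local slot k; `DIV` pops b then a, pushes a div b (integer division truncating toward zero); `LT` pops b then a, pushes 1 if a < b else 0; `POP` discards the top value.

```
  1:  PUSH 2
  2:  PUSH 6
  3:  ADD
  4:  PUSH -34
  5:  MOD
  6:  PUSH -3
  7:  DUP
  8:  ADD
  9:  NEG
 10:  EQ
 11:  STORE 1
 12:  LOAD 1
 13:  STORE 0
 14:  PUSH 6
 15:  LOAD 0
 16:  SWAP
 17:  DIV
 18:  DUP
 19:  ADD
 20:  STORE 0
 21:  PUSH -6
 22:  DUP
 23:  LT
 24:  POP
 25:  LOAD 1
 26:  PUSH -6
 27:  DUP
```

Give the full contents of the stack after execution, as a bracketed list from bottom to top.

PUSH 2   -> [2]
PUSH 6   -> [2, 6]
ADD      -> [8]
PUSH -34 -> [8, -34]
MOD      -> [8]
PUSH -3  -> [8, -3]
DUP      -> [8, -3, -3]
ADD      -> [8, -6]
NEG      -> [8, 6]
EQ       -> [0]
STORE 1  -> []
LOAD 1   -> [0]
STORE 0  -> []
PUSH 6   -> [6]
LOAD 0   -> [6, 0]
SWAP     -> [0, 6]
DIV      -> [0]
DUP      -> [0, 0]
ADD      -> [0]
STORE 0  -> []
PUSH -6  -> [-6]
DUP      -> [-6, -6]
LT       -> [0]
POP      -> []
LOAD 1   -> [0]
PUSH -6  -> [0, -6]
DUP      -> [0, -6, -6]

[0, -6, -6]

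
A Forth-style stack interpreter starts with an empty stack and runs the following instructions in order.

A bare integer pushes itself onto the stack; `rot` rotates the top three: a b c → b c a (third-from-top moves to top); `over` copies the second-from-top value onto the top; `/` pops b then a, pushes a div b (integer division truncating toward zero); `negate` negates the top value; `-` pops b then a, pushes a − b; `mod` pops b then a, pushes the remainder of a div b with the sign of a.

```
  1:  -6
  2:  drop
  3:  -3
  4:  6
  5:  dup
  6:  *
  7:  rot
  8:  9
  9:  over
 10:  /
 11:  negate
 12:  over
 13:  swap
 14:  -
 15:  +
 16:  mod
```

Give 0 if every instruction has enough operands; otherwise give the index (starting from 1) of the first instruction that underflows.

-6   → -6
drop → (empty)
-3   → -3
6    → -3 6
dup  → -3 6 6
*    → -3 36
rot  — needs 3 operands, stack has 2 → underflow

7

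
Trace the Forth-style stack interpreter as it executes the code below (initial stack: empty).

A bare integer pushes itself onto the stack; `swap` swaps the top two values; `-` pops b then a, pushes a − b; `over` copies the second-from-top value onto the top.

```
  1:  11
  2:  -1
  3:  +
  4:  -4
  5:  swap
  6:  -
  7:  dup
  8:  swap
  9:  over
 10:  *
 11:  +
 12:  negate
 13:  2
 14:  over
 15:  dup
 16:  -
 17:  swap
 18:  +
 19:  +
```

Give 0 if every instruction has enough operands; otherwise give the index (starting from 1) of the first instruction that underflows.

0

11      11
-1      11 -1
+       10
-4      10 -4
swap    -4 10
-       -14
dup     -14 -14
swap    -14 -14
over    -14 -14 -14
*       -14 196
+       182
negate  -182
2       -182 2
over    -182 2 -182
dup     -182 2 -182 -182
-       -182 2 0
swap    -182 0 2
+       -182 2
+       -180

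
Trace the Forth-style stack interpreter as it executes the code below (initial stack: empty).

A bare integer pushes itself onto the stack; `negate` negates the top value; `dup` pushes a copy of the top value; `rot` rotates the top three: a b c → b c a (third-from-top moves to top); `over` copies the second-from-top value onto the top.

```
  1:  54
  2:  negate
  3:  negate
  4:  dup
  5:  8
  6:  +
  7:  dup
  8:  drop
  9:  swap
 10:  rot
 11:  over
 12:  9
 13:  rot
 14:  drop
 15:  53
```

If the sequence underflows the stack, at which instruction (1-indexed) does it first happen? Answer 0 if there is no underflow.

54     -> 54
negate -> -54
negate -> 54
dup    -> 54 54
8      -> 54 54 8
+      -> 54 62
dup    -> 54 62 62
drop   -> 54 62
swap   -> 62 54
rot  — needs 3 operands, stack has 2 → underflow

10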